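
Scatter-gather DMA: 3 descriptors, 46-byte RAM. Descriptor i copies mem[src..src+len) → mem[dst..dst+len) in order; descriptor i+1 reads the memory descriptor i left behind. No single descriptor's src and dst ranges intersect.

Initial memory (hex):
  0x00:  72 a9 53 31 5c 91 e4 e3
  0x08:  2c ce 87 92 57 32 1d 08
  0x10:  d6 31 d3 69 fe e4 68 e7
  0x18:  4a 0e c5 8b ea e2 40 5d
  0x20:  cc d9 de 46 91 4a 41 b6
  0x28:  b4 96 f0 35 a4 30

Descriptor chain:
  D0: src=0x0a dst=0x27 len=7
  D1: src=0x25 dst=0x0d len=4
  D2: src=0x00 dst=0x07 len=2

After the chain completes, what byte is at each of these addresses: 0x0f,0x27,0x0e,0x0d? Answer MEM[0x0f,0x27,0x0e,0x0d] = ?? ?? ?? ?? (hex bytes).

[0] 0x0a->0x27 len=7 : 87 92 57 32 1d 08 d6
[1] 0x25->0x0d len=4 : 4a 41 87 92
[2] 0x00->0x07 len=2 : 72 a9
query mem[0x0f]=0x87, mem[0x27]=0x87, mem[0x0e]=0x41, mem[0x0d]=0x4a

MEM[0x0f,0x27,0x0e,0x0d] = 87 87 41 4a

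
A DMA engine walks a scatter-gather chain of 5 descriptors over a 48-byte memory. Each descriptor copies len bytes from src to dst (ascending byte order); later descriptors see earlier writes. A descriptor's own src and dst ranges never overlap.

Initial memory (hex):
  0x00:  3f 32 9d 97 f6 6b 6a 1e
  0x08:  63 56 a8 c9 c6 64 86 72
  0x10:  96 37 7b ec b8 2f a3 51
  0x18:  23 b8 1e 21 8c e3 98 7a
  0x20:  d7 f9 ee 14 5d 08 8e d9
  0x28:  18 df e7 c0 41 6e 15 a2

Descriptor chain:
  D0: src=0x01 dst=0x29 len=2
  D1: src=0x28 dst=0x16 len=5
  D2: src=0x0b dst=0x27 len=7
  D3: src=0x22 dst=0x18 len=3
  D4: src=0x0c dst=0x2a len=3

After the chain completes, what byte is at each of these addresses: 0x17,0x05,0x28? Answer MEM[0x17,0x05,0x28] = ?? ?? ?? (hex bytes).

  after D0: wrote 2B at 0x29 = 329d
  after D1: wrote 5B at 0x16 = 18329dc041
  after D2: wrote 7B at 0x27 = c9c66486729637
  after D3: wrote 3B at 0x18 = ee145d
  after D4: wrote 3B at 0x2a = c66486
query mem[0x17]=0x32, mem[0x05]=0x6b, mem[0x28]=0xc6

MEM[0x17,0x05,0x28] = 32 6b c6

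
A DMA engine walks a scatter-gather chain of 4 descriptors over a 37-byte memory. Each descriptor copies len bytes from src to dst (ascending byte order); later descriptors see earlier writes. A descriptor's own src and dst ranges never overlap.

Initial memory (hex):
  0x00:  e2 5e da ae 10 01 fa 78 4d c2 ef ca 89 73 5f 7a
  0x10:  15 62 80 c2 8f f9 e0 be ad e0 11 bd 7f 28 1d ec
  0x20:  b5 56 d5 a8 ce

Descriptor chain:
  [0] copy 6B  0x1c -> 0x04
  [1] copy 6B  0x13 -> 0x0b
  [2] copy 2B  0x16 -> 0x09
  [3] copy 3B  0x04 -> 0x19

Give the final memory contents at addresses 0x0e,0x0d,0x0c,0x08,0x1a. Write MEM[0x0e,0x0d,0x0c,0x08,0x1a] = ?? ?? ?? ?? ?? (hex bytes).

D0: mem[0x04..0x09] <- [7f 28 1d ec b5 56]
D1: mem[0x0b..0x10] <- [c2 8f f9 e0 be ad]
D2: mem[0x09..0x0a] <- [e0 be]
D3: mem[0x19..0x1b] <- [7f 28 1d]
query mem[0x0e]=0xe0, mem[0x0d]=0xf9, mem[0x0c]=0x8f, mem[0x08]=0xb5, mem[0x1a]=0x28

MEM[0x0e,0x0d,0x0c,0x08,0x1a] = e0 f9 8f b5 28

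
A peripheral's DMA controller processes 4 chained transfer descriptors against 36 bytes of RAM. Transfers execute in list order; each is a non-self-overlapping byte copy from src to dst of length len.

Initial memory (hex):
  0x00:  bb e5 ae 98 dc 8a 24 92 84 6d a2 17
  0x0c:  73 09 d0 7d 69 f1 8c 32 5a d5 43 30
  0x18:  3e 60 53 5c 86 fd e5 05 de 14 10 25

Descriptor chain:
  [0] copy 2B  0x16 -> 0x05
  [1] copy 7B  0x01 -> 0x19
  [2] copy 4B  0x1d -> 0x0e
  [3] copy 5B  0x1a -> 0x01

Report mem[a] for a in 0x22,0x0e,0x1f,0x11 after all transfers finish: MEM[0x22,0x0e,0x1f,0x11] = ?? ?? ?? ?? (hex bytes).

[0] 0x16->0x05 len=2 : 43 30
[1] 0x01->0x19 len=7 : e5 ae 98 dc 43 30 92
[2] 0x1d->0x0e len=4 : 43 30 92 de
[3] 0x1a->0x01 len=5 : ae 98 dc 43 30
query mem[0x22]=0x10, mem[0x0e]=0x43, mem[0x1f]=0x92, mem[0x11]=0xde

MEM[0x22,0x0e,0x1f,0x11] = 10 43 92 de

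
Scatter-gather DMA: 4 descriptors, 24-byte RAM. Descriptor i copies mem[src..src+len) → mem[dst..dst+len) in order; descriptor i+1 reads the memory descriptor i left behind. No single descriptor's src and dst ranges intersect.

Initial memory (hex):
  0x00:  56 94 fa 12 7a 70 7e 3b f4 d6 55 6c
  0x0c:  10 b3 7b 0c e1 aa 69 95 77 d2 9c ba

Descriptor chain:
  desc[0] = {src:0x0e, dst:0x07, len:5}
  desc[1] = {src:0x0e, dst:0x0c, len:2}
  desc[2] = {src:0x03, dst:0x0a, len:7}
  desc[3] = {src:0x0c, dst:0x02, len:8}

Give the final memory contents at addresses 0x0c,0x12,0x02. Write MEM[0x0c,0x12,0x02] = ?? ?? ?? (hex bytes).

MEM[0x0c,0x12,0x02] = 70 69 70

  after D0: wrote 5B at 0x07 = 7b0ce1aa69
  after D1: wrote 2B at 0x0c = 7b0c
  after D2: wrote 7B at 0x0a = 127a707e7b0ce1
  after D3: wrote 8B at 0x02 = 707e7b0ce1aa6995
query mem[0x0c]=0x70, mem[0x12]=0x69, mem[0x02]=0x70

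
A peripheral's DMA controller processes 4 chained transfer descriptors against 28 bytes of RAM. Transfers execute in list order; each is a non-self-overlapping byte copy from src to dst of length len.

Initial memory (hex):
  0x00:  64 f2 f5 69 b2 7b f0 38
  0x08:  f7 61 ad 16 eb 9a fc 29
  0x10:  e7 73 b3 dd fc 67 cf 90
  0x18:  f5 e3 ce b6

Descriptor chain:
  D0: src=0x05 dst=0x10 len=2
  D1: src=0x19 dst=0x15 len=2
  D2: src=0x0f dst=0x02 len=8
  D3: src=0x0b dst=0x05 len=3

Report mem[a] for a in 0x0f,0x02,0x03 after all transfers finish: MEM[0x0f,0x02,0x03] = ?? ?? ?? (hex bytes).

[0] 0x05->0x10 len=2 : 7b f0
[1] 0x19->0x15 len=2 : e3 ce
[2] 0x0f->0x02 len=8 : 29 7b f0 b3 dd fc e3 ce
[3] 0x0b->0x05 len=3 : 16 eb 9a
query mem[0x0f]=0x29, mem[0x02]=0x29, mem[0x03]=0x7b

MEM[0x0f,0x02,0x03] = 29 29 7b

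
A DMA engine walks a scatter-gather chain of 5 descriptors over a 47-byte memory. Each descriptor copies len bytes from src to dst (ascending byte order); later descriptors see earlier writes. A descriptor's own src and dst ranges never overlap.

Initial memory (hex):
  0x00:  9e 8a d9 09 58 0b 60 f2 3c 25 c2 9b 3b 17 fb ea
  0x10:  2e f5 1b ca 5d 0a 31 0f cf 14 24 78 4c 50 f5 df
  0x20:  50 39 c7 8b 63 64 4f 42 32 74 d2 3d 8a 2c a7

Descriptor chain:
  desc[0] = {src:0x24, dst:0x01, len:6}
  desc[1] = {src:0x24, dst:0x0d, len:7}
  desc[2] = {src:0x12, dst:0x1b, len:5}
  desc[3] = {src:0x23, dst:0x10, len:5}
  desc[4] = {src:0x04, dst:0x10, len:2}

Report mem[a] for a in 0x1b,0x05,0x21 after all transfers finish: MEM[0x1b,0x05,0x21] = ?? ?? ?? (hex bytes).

[0] 0x24->0x01 len=6 : 63 64 4f 42 32 74
[1] 0x24->0x0d len=7 : 63 64 4f 42 32 74 d2
[2] 0x12->0x1b len=5 : 74 d2 5d 0a 31
[3] 0x23->0x10 len=5 : 8b 63 64 4f 42
[4] 0x04->0x10 len=2 : 42 32
query mem[0x1b]=0x74, mem[0x05]=0x32, mem[0x21]=0x39

MEM[0x1b,0x05,0x21] = 74 32 39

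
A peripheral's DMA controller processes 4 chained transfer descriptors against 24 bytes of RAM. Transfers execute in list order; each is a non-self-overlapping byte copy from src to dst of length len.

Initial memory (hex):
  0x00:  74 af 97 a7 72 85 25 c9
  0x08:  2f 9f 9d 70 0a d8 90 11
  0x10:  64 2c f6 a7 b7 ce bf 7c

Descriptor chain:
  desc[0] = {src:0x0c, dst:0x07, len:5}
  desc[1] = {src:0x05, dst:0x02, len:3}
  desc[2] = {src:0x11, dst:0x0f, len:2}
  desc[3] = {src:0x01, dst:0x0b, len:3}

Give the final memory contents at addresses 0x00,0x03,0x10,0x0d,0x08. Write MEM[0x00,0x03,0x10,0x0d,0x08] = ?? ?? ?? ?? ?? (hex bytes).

D0: mem[0x07..0x0b] <- [0a d8 90 11 64]
D1: mem[0x02..0x04] <- [85 25 0a]
D2: mem[0x0f..0x10] <- [2c f6]
D3: mem[0x0b..0x0d] <- [af 85 25]
query mem[0x00]=0x74, mem[0x03]=0x25, mem[0x10]=0xf6, mem[0x0d]=0x25, mem[0x08]=0xd8

MEM[0x00,0x03,0x10,0x0d,0x08] = 74 25 f6 25 d8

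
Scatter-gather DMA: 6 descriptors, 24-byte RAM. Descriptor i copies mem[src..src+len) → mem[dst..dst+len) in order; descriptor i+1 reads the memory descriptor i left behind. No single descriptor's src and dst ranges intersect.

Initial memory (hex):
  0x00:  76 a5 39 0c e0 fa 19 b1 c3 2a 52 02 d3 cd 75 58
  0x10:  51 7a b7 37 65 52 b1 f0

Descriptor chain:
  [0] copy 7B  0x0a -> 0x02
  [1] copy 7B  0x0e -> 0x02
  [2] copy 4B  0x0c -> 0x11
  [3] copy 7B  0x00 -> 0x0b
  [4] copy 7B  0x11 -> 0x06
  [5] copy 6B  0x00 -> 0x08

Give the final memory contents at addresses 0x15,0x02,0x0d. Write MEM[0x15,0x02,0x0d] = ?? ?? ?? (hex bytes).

[0] 0x0a->0x02 len=7 : 52 02 d3 cd 75 58 51
[1] 0x0e->0x02 len=7 : 75 58 51 7a b7 37 65
[2] 0x0c->0x11 len=4 : d3 cd 75 58
[3] 0x00->0x0b len=7 : 76 a5 75 58 51 7a b7
[4] 0x11->0x06 len=7 : b7 cd 75 58 52 b1 f0
[5] 0x00->0x08 len=6 : 76 a5 75 58 51 7a
query mem[0x15]=0x52, mem[0x02]=0x75, mem[0x0d]=0x7a

MEM[0x15,0x02,0x0d] = 52 75 7a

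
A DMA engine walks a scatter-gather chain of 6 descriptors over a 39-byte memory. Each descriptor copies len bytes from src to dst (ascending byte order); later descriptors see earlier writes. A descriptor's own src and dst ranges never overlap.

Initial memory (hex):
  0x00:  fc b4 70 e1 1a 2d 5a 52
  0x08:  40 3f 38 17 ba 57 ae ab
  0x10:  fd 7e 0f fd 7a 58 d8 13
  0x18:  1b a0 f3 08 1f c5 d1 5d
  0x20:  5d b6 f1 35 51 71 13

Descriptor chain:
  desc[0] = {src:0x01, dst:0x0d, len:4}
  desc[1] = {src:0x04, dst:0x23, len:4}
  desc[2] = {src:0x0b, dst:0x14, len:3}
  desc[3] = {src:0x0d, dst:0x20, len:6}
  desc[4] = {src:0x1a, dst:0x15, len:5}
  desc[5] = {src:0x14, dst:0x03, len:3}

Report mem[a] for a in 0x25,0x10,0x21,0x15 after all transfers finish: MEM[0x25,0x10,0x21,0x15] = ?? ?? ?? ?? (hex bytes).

  after D0: wrote 4B at 0x0d = b470e11a
  after D1: wrote 4B at 0x23 = 1a2d5a52
  after D2: wrote 3B at 0x14 = 17bab4
  after D3: wrote 6B at 0x20 = b470e11a7e0f
  after D4: wrote 5B at 0x15 = f3081fc5d1
  after D5: wrote 3B at 0x03 = 17f308
query mem[0x25]=0x0f, mem[0x10]=0x1a, mem[0x21]=0x70, mem[0x15]=0xf3

MEM[0x25,0x10,0x21,0x15] = 0f 1a 70 f3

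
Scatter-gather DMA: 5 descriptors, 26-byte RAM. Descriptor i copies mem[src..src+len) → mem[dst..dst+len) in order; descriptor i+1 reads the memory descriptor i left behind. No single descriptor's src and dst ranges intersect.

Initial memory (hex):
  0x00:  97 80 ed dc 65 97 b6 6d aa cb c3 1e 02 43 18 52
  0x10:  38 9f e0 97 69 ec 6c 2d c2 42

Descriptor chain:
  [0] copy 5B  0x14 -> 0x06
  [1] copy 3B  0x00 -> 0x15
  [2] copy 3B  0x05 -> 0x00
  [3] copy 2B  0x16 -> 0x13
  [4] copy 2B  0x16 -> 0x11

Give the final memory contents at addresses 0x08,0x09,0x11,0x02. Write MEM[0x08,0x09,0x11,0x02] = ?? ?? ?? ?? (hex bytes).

MEM[0x08,0x09,0x11,0x02] = 6c 2d 80 ec

[0] 0x14->0x06 len=5 : 69 ec 6c 2d c2
[1] 0x00->0x15 len=3 : 97 80 ed
[2] 0x05->0x00 len=3 : 97 69 ec
[3] 0x16->0x13 len=2 : 80 ed
[4] 0x16->0x11 len=2 : 80 ed
query mem[0x08]=0x6c, mem[0x09]=0x2d, mem[0x11]=0x80, mem[0x02]=0xec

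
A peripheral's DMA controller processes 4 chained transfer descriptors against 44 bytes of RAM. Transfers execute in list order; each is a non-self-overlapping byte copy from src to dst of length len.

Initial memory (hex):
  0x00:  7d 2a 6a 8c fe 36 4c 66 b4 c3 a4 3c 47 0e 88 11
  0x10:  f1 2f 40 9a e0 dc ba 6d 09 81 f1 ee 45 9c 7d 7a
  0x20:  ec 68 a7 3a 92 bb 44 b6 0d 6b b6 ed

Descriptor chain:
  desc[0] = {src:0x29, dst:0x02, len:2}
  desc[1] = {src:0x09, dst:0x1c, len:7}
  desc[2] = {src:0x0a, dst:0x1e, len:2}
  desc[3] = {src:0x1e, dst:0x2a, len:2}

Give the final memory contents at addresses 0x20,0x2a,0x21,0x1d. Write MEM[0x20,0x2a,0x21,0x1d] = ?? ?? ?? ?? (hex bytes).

MEM[0x20,0x2a,0x21,0x1d] = 0e a4 88 a4

D0: mem[0x02..0x03] <- [6b b6]
D1: mem[0x1c..0x22] <- [c3 a4 3c 47 0e 88 11]
D2: mem[0x1e..0x1f] <- [a4 3c]
D3: mem[0x2a..0x2b] <- [a4 3c]
query mem[0x20]=0x0e, mem[0x2a]=0xa4, mem[0x21]=0x88, mem[0x1d]=0xa4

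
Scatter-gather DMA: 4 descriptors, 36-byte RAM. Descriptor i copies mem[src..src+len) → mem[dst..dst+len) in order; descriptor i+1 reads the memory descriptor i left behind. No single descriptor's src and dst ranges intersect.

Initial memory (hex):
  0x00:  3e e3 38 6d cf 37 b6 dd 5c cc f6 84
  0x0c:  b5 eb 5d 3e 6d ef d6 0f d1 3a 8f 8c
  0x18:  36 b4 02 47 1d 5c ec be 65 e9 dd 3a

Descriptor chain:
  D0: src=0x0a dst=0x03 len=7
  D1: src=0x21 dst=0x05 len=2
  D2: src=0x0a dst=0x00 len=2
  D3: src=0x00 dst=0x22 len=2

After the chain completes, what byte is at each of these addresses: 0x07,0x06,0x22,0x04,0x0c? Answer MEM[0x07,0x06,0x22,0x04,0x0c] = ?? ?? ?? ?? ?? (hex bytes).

MEM[0x07,0x06,0x22,0x04,0x0c] = 5d dd f6 84 b5

[0] 0x0a->0x03 len=7 : f6 84 b5 eb 5d 3e 6d
[1] 0x21->0x05 len=2 : e9 dd
[2] 0x0a->0x00 len=2 : f6 84
[3] 0x00->0x22 len=2 : f6 84
query mem[0x07]=0x5d, mem[0x06]=0xdd, mem[0x22]=0xf6, mem[0x04]=0x84, mem[0x0c]=0xb5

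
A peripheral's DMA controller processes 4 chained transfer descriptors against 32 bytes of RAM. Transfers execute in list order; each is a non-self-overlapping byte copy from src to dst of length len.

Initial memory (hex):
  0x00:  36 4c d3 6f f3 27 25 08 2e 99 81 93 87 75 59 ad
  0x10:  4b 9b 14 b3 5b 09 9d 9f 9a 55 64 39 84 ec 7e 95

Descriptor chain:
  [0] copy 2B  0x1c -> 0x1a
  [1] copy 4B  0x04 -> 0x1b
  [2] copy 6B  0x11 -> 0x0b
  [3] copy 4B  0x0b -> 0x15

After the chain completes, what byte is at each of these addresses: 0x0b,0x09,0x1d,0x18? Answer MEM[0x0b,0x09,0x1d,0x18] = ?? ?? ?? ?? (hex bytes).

#0 dst[0x1a+2] := {0x84,0xec}
#1 dst[0x1b+4] := {0xf3,0x27,0x25,0x08}
#2 dst[0x0b+6] := {0x9b,0x14,0xb3,0x5b,0x09,0x9d}
#3 dst[0x15+4] := {0x9b,0x14,0xb3,0x5b}
query mem[0x0b]=0x9b, mem[0x09]=0x99, mem[0x1d]=0x25, mem[0x18]=0x5b

MEM[0x0b,0x09,0x1d,0x18] = 9b 99 25 5b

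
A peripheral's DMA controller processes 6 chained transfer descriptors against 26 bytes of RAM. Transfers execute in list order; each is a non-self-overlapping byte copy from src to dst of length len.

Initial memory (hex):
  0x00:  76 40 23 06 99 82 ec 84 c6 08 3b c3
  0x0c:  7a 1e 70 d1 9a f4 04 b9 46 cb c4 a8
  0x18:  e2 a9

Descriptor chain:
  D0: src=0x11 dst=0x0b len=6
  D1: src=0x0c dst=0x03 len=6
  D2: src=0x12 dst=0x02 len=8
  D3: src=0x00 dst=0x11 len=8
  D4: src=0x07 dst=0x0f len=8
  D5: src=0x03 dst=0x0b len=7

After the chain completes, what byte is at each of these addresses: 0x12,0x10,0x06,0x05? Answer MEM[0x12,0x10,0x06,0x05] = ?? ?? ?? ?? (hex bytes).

  after D0: wrote 6B at 0x0b = f404b946cbc4
  after D1: wrote 6B at 0x03 = 04b946cbc4f4
  after D2: wrote 8B at 0x02 = 04b946cbc4a8e2a9
  after D3: wrote 8B at 0x11 = 764004b946cbc4a8
  after D4: wrote 8B at 0x0f = a8e2a93bf404b946
  after D5: wrote 7B at 0x0b = b946cbc4a8e2a9
query mem[0x12]=0x3b, mem[0x10]=0xe2, mem[0x06]=0xc4, mem[0x05]=0xcb

MEM[0x12,0x10,0x06,0x05] = 3b e2 c4 cb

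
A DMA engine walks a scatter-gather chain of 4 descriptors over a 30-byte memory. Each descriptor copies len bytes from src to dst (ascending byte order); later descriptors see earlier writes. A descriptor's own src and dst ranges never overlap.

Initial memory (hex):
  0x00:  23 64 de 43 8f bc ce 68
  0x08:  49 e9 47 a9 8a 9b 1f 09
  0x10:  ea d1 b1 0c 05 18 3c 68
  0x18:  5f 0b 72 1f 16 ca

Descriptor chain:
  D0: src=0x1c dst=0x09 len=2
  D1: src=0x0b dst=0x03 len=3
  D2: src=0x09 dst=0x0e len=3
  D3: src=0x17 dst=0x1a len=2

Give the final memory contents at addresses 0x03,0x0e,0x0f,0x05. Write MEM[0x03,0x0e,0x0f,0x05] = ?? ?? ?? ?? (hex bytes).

MEM[0x03,0x0e,0x0f,0x05] = a9 16 ca 9b

D0: mem[0x09..0x0a] <- [16 ca]
D1: mem[0x03..0x05] <- [a9 8a 9b]
D2: mem[0x0e..0x10] <- [16 ca a9]
D3: mem[0x1a..0x1b] <- [68 5f]
query mem[0x03]=0xa9, mem[0x0e]=0x16, mem[0x0f]=0xca, mem[0x05]=0x9b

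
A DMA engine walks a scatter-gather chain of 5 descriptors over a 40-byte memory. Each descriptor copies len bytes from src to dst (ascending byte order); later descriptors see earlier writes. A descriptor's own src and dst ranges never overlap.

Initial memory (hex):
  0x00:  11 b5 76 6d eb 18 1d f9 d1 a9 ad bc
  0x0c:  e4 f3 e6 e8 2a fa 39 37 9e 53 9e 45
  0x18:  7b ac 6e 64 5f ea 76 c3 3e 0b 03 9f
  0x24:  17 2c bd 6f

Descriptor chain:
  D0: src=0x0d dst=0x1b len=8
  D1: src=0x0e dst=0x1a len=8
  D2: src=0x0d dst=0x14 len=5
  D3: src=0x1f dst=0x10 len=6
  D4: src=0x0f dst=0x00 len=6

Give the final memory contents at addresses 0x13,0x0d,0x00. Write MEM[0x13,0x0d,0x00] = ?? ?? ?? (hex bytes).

  after D0: wrote 8B at 0x1b = f3e6e82afa39379e
  after D1: wrote 8B at 0x1a = e6e82afa39379e53
  after D2: wrote 5B at 0x14 = f3e6e82afa
  after D3: wrote 6B at 0x10 = 379e539e9f17
  after D4: wrote 6B at 0x00 = e8379e539e9f
query mem[0x13]=0x9e, mem[0x0d]=0xf3, mem[0x00]=0xe8

MEM[0x13,0x0d,0x00] = 9e f3 e8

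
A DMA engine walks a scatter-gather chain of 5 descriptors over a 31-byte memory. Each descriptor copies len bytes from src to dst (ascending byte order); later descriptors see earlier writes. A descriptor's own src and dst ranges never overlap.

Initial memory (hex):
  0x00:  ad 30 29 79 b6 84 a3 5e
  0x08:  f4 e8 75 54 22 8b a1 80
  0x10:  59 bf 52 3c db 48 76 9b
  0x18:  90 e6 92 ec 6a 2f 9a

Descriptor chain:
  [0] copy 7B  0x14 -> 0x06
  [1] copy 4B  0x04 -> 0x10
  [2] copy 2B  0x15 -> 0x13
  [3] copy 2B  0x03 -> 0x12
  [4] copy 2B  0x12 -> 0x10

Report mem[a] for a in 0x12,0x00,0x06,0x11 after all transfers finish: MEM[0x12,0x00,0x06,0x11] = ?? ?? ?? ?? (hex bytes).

MEM[0x12,0x00,0x06,0x11] = 79 ad db b6

#0 dst[0x06+7] := {0xdb,0x48,0x76,0x9b,0x90,0xe6,0x92}
#1 dst[0x10+4] := {0xb6,0x84,0xdb,0x48}
#2 dst[0x13+2] := {0x48,0x76}
#3 dst[0x12+2] := {0x79,0xb6}
#4 dst[0x10+2] := {0x79,0xb6}
query mem[0x12]=0x79, mem[0x00]=0xad, mem[0x06]=0xdb, mem[0x11]=0xb6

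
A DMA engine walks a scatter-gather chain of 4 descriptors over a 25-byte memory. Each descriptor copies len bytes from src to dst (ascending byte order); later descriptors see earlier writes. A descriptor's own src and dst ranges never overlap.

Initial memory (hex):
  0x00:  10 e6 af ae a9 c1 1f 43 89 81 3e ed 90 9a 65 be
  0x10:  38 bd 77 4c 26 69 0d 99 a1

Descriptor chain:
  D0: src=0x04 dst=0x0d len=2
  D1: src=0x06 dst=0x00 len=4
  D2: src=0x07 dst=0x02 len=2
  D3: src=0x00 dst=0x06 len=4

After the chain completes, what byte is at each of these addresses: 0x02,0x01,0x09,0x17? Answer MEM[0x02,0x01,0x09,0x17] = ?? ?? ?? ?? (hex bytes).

D0: mem[0x0d..0x0e] <- [a9 c1]
D1: mem[0x00..0x03] <- [1f 43 89 81]
D2: mem[0x02..0x03] <- [43 89]
D3: mem[0x06..0x09] <- [1f 43 43 89]
query mem[0x02]=0x43, mem[0x01]=0x43, mem[0x09]=0x89, mem[0x17]=0x99

MEM[0x02,0x01,0x09,0x17] = 43 43 89 99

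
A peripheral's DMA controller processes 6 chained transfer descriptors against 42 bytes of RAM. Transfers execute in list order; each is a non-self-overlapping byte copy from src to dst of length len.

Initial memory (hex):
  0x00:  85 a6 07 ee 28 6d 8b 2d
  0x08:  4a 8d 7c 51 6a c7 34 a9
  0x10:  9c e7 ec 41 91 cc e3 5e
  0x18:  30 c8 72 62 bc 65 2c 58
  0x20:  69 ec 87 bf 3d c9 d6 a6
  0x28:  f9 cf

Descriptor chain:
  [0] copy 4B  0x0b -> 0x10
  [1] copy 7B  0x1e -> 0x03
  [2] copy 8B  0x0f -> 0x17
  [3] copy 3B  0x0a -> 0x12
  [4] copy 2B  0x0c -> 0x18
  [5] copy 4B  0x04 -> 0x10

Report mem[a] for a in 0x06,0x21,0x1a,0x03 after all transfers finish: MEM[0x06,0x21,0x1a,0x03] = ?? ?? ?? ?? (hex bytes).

MEM[0x06,0x21,0x1a,0x03] = ec ec c7 2c

  after D0: wrote 4B at 0x10 = 516ac734
  after D1: wrote 7B at 0x03 = 2c5869ec87bf3d
  after D2: wrote 8B at 0x17 = a9516ac73491cce3
  after D3: wrote 3B at 0x12 = 7c516a
  after D4: wrote 2B at 0x18 = 6ac7
  after D5: wrote 4B at 0x10 = 5869ec87
query mem[0x06]=0xec, mem[0x21]=0xec, mem[0x1a]=0xc7, mem[0x03]=0x2c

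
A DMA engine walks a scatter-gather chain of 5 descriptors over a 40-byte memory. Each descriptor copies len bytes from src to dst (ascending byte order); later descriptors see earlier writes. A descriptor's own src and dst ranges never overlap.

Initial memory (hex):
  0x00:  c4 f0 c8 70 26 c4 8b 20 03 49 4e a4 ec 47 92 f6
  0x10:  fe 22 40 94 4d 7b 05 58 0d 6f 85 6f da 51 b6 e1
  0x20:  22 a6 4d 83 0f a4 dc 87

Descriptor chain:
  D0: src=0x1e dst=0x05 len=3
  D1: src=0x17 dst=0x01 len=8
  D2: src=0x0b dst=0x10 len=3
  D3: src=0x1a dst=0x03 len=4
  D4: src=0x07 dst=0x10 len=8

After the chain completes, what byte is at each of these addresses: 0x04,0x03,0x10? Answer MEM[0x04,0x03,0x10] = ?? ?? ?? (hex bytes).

[0] 0x1e->0x05 len=3 : b6 e1 22
[1] 0x17->0x01 len=8 : 58 0d 6f 85 6f da 51 b6
[2] 0x0b->0x10 len=3 : a4 ec 47
[3] 0x1a->0x03 len=4 : 85 6f da 51
[4] 0x07->0x10 len=8 : 51 b6 49 4e a4 ec 47 92
query mem[0x04]=0x6f, mem[0x03]=0x85, mem[0x10]=0x51

MEM[0x04,0x03,0x10] = 6f 85 51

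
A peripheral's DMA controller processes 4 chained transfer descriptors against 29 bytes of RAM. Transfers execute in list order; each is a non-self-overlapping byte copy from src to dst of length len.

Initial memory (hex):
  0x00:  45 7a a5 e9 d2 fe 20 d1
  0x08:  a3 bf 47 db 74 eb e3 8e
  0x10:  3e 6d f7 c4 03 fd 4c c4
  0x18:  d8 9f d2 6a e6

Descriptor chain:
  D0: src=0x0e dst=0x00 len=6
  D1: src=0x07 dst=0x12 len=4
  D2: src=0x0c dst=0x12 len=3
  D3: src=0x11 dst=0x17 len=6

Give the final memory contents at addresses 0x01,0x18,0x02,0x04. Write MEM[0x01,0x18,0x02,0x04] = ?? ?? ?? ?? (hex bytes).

D0: mem[0x00..0x05] <- [e3 8e 3e 6d f7 c4]
D1: mem[0x12..0x15] <- [d1 a3 bf 47]
D2: mem[0x12..0x14] <- [74 eb e3]
D3: mem[0x17..0x1c] <- [6d 74 eb e3 47 4c]
query mem[0x01]=0x8e, mem[0x18]=0x74, mem[0x02]=0x3e, mem[0x04]=0xf7

MEM[0x01,0x18,0x02,0x04] = 8e 74 3e f7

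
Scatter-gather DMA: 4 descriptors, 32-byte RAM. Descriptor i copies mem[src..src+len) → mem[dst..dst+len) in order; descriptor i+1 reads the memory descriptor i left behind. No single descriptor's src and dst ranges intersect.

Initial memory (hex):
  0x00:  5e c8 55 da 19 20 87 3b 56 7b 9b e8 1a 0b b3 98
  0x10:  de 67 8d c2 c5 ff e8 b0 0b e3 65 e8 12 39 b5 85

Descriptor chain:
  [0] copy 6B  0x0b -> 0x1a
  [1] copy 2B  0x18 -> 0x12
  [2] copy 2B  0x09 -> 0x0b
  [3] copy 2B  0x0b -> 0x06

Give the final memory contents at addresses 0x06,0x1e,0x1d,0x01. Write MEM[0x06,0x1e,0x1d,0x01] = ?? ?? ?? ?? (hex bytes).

  after D0: wrote 6B at 0x1a = e81a0bb398de
  after D1: wrote 2B at 0x12 = 0be3
  after D2: wrote 2B at 0x0b = 7b9b
  after D3: wrote 2B at 0x06 = 7b9b
query mem[0x06]=0x7b, mem[0x1e]=0x98, mem[0x1d]=0xb3, mem[0x01]=0xc8

MEM[0x06,0x1e,0x1d,0x01] = 7b 98 b3 c8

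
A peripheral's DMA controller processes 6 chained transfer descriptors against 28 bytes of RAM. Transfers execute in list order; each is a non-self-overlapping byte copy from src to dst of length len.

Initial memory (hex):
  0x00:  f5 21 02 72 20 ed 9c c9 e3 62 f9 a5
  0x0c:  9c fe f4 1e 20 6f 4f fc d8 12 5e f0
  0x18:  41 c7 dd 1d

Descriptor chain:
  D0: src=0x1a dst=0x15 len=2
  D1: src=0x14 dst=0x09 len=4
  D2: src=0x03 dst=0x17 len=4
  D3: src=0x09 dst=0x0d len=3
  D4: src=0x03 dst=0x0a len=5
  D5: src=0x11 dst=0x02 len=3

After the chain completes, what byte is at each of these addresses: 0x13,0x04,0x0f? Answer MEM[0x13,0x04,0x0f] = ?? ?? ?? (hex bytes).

MEM[0x13,0x04,0x0f] = fc fc 1d

#0 dst[0x15+2] := {0xdd,0x1d}
#1 dst[0x09+4] := {0xd8,0xdd,0x1d,0xf0}
#2 dst[0x17+4] := {0x72,0x20,0xed,0x9c}
#3 dst[0x0d+3] := {0xd8,0xdd,0x1d}
#4 dst[0x0a+5] := {0x72,0x20,0xed,0x9c,0xc9}
#5 dst[0x02+3] := {0x6f,0x4f,0xfc}
query mem[0x13]=0xfc, mem[0x04]=0xfc, mem[0x0f]=0x1d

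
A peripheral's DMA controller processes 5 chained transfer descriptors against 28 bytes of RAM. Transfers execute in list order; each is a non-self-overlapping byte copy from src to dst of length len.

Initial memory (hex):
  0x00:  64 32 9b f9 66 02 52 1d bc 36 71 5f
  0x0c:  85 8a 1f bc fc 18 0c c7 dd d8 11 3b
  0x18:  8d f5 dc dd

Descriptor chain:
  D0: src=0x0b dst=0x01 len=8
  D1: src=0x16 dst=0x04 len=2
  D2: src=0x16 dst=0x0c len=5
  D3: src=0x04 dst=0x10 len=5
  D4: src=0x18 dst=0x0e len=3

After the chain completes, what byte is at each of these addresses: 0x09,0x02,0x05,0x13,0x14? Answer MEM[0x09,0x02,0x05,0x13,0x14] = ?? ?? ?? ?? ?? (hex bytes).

MEM[0x09,0x02,0x05,0x13,0x14] = 36 85 3b 18 0c

#0 dst[0x01+8] := {0x5f,0x85,0x8a,0x1f,0xbc,0xfc,0x18,0x0c}
#1 dst[0x04+2] := {0x11,0x3b}
#2 dst[0x0c+5] := {0x11,0x3b,0x8d,0xf5,0xdc}
#3 dst[0x10+5] := {0x11,0x3b,0xfc,0x18,0x0c}
#4 dst[0x0e+3] := {0x8d,0xf5,0xdc}
query mem[0x09]=0x36, mem[0x02]=0x85, mem[0x05]=0x3b, mem[0x13]=0x18, mem[0x14]=0x0c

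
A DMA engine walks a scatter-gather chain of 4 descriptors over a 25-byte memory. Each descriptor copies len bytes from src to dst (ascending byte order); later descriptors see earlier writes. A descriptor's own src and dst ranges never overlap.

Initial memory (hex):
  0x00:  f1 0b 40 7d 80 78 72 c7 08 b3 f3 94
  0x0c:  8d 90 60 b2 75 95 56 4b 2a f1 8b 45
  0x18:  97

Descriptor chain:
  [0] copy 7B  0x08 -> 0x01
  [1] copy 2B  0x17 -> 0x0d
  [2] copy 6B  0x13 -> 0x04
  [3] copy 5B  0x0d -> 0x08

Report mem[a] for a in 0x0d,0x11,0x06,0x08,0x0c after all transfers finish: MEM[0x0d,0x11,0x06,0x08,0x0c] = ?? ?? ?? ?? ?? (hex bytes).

MEM[0x0d,0x11,0x06,0x08,0x0c] = 45 95 f1 45 95

#0 dst[0x01+7] := {0x08,0xb3,0xf3,0x94,0x8d,0x90,0x60}
#1 dst[0x0d+2] := {0x45,0x97}
#2 dst[0x04+6] := {0x4b,0x2a,0xf1,0x8b,0x45,0x97}
#3 dst[0x08+5] := {0x45,0x97,0xb2,0x75,0x95}
query mem[0x0d]=0x45, mem[0x11]=0x95, mem[0x06]=0xf1, mem[0x08]=0x45, mem[0x0c]=0x95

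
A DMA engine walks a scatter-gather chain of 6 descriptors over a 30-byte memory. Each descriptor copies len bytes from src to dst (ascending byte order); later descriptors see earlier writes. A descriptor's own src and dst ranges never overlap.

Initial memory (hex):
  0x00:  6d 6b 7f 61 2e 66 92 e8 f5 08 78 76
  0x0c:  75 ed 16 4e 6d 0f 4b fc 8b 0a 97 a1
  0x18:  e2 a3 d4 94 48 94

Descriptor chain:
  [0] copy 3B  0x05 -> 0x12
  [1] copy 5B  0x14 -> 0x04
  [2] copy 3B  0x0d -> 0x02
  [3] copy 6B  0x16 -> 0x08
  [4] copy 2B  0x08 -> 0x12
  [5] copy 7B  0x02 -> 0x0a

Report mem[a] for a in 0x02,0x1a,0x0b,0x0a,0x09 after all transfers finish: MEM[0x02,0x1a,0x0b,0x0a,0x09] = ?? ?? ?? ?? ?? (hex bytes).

[0] 0x05->0x12 len=3 : 66 92 e8
[1] 0x14->0x04 len=5 : e8 0a 97 a1 e2
[2] 0x0d->0x02 len=3 : ed 16 4e
[3] 0x16->0x08 len=6 : 97 a1 e2 a3 d4 94
[4] 0x08->0x12 len=2 : 97 a1
[5] 0x02->0x0a len=7 : ed 16 4e 0a 97 a1 97
query mem[0x02]=0xed, mem[0x1a]=0xd4, mem[0x0b]=0x16, mem[0x0a]=0xed, mem[0x09]=0xa1

MEM[0x02,0x1a,0x0b,0x0a,0x09] = ed d4 16 ed a1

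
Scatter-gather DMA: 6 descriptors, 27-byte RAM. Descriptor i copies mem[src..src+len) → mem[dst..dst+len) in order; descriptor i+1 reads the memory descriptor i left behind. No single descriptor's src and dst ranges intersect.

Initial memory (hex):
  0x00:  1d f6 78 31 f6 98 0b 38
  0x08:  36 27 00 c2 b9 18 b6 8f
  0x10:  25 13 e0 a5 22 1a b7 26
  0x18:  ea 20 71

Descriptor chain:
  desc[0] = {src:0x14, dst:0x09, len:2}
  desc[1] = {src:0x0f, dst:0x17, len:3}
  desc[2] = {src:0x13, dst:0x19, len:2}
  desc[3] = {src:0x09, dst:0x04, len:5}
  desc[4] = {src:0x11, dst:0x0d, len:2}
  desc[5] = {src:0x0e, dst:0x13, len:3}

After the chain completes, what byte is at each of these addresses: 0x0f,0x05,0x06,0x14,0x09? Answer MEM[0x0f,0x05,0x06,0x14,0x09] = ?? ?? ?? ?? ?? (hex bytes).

MEM[0x0f,0x05,0x06,0x14,0x09] = 8f 1a c2 8f 22

#0 dst[0x09+2] := {0x22,0x1a}
#1 dst[0x17+3] := {0x8f,0x25,0x13}
#2 dst[0x19+2] := {0xa5,0x22}
#3 dst[0x04+5] := {0x22,0x1a,0xc2,0xb9,0x18}
#4 dst[0x0d+2] := {0x13,0xe0}
#5 dst[0x13+3] := {0xe0,0x8f,0x25}
query mem[0x0f]=0x8f, mem[0x05]=0x1a, mem[0x06]=0xc2, mem[0x14]=0x8f, mem[0x09]=0x22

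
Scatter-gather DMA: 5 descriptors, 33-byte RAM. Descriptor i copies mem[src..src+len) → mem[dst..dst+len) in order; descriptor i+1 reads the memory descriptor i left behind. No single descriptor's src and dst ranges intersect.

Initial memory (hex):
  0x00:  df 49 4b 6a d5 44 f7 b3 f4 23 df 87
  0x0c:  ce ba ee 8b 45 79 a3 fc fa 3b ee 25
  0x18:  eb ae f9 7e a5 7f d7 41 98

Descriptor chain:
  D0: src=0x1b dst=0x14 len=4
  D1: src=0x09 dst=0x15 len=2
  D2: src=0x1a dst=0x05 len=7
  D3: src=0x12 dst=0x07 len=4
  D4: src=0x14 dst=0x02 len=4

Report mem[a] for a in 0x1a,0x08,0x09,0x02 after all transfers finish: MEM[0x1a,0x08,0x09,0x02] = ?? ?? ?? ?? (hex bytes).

#0 dst[0x14+4] := {0x7e,0xa5,0x7f,0xd7}
#1 dst[0x15+2] := {0x23,0xdf}
#2 dst[0x05+7] := {0xf9,0x7e,0xa5,0x7f,0xd7,0x41,0x98}
#3 dst[0x07+4] := {0xa3,0xfc,0x7e,0x23}
#4 dst[0x02+4] := {0x7e,0x23,0xdf,0xd7}
query mem[0x1a]=0xf9, mem[0x08]=0xfc, mem[0x09]=0x7e, mem[0x02]=0x7e

MEM[0x1a,0x08,0x09,0x02] = f9 fc 7e 7e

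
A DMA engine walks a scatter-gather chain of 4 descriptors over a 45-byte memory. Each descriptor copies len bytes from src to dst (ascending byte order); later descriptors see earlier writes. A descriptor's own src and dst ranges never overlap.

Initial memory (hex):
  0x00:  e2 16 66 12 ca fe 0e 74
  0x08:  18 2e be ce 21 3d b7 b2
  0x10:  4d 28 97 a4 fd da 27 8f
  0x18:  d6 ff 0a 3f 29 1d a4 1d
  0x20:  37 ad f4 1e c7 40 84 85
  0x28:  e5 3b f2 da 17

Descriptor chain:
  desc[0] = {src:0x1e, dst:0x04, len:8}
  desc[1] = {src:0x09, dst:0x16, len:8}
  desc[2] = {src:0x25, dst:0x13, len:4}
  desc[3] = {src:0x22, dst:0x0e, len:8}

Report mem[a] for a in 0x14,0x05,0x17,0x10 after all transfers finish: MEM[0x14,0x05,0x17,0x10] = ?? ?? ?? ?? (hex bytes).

D0: mem[0x04..0x0b] <- [a4 1d 37 ad f4 1e c7 40]
D1: mem[0x16..0x1d] <- [1e c7 40 21 3d b7 b2 4d]
D2: mem[0x13..0x16] <- [40 84 85 e5]
D3: mem[0x0e..0x15] <- [f4 1e c7 40 84 85 e5 3b]
query mem[0x14]=0xe5, mem[0x05]=0x1d, mem[0x17]=0xc7, mem[0x10]=0xc7

MEM[0x14,0x05,0x17,0x10] = e5 1d c7 c7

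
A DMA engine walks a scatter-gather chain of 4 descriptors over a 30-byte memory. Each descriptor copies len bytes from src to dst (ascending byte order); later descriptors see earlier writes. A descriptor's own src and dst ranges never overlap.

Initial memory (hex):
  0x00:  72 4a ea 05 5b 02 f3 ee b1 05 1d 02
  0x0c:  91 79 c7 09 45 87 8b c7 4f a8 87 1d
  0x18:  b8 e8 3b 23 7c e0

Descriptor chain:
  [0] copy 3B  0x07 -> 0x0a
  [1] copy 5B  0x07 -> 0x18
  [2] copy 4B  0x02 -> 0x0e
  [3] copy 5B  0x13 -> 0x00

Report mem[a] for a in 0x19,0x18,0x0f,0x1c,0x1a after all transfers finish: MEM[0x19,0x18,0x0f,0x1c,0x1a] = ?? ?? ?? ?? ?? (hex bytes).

MEM[0x19,0x18,0x0f,0x1c,0x1a] = b1 ee 05 b1 05

  after D0: wrote 3B at 0x0a = eeb105
  after D1: wrote 5B at 0x18 = eeb105eeb1
  after D2: wrote 4B at 0x0e = ea055b02
  after D3: wrote 5B at 0x00 = c74fa8871d
query mem[0x19]=0xb1, mem[0x18]=0xee, mem[0x0f]=0x05, mem[0x1c]=0xb1, mem[0x1a]=0x05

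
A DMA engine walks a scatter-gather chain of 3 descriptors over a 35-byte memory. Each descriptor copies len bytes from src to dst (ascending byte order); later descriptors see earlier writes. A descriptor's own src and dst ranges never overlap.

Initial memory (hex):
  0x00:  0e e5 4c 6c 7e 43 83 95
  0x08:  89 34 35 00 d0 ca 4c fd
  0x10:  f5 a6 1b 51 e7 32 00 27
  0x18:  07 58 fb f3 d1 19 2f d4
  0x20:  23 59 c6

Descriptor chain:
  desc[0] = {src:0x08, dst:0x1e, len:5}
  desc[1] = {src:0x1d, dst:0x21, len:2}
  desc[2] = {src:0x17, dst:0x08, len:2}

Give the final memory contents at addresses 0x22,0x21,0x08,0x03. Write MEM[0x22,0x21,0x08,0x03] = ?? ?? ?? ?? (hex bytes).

MEM[0x22,0x21,0x08,0x03] = 89 19 27 6c

[0] 0x08->0x1e len=5 : 89 34 35 00 d0
[1] 0x1d->0x21 len=2 : 19 89
[2] 0x17->0x08 len=2 : 27 07
query mem[0x22]=0x89, mem[0x21]=0x19, mem[0x08]=0x27, mem[0x03]=0x6c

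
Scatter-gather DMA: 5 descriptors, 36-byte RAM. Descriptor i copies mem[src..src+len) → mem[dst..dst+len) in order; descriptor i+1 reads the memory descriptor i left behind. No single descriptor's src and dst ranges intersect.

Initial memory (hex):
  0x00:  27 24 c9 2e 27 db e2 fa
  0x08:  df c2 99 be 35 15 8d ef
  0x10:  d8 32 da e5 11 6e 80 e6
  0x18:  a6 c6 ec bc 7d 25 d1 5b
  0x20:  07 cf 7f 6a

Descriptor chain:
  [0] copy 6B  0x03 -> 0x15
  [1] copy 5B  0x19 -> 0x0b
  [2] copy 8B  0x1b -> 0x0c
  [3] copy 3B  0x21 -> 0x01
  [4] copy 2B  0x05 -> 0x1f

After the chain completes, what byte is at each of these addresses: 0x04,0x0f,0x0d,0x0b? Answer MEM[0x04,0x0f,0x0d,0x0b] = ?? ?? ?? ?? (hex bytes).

  after D0: wrote 6B at 0x15 = 2e27dbe2fadf
  after D1: wrote 5B at 0x0b = fadfbc7d25
  after D2: wrote 8B at 0x0c = bc7d25d15b07cf7f
  after D3: wrote 3B at 0x01 = cf7f6a
  after D4: wrote 2B at 0x1f = dbe2
query mem[0x04]=0x27, mem[0x0f]=0xd1, mem[0x0d]=0x7d, mem[0x0b]=0xfa

MEM[0x04,0x0f,0x0d,0x0b] = 27 d1 7d fa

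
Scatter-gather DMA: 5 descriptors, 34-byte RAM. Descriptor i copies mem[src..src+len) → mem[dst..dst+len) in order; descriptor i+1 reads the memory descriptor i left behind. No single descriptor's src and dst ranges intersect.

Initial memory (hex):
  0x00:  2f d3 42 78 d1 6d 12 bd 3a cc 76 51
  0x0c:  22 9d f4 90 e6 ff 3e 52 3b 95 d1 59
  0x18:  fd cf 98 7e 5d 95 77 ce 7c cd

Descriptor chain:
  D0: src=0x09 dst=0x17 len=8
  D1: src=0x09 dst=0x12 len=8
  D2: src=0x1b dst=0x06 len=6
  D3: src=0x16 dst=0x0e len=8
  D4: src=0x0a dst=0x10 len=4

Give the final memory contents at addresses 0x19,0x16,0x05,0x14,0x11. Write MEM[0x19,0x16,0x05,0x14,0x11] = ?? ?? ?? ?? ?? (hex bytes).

MEM[0x19,0x16,0x05,0x14,0x11] = e6 9d 6d f4 7c

[0] 0x09->0x17 len=8 : cc 76 51 22 9d f4 90 e6
[1] 0x09->0x12 len=8 : cc 76 51 22 9d f4 90 e6
[2] 0x1b->0x06 len=6 : 9d f4 90 e6 ce 7c
[3] 0x16->0x0e len=8 : 9d f4 90 e6 22 9d f4 90
[4] 0x0a->0x10 len=4 : ce 7c 22 9d
query mem[0x19]=0xe6, mem[0x16]=0x9d, mem[0x05]=0x6d, mem[0x14]=0xf4, mem[0x11]=0x7c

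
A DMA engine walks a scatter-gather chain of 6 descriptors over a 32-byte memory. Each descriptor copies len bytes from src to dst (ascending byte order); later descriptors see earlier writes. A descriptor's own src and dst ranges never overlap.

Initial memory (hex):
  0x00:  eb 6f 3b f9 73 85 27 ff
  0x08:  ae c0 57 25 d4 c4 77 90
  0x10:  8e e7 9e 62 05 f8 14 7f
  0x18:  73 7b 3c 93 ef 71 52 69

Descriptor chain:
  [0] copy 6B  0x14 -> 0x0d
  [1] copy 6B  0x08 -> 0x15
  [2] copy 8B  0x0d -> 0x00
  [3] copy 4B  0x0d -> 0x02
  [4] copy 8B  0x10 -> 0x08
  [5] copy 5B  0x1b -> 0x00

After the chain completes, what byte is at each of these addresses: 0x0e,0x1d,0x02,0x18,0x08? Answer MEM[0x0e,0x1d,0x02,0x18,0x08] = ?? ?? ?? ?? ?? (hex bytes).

D0: mem[0x0d..0x12] <- [05 f8 14 7f 73 7b]
D1: mem[0x15..0x1a] <- [ae c0 57 25 d4 05]
D2: mem[0x00..0x07] <- [05 f8 14 7f 73 7b 62 05]
D3: mem[0x02..0x05] <- [05 f8 14 7f]
D4: mem[0x08..0x0f] <- [7f 73 7b 62 05 ae c0 57]
D5: mem[0x00..0x04] <- [93 ef 71 52 69]
query mem[0x0e]=0xc0, mem[0x1d]=0x71, mem[0x02]=0x71, mem[0x18]=0x25, mem[0x08]=0x7f

MEM[0x0e,0x1d,0x02,0x18,0x08] = c0 71 71 25 7f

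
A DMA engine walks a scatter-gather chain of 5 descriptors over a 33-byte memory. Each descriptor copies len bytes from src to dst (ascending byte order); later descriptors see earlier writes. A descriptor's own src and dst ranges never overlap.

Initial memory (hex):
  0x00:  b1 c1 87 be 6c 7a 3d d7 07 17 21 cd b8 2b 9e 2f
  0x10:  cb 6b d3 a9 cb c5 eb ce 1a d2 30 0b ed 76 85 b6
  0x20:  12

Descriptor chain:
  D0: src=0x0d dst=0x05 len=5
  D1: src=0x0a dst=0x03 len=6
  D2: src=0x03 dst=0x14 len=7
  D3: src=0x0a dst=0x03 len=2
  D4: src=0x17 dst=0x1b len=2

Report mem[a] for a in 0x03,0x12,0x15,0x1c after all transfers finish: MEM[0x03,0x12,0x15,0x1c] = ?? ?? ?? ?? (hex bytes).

MEM[0x03,0x12,0x15,0x1c] = 21 d3 cd 9e

  after D0: wrote 5B at 0x05 = 2b9e2fcb6b
  after D1: wrote 6B at 0x03 = 21cdb82b9e2f
  after D2: wrote 7B at 0x14 = 21cdb82b9e2f6b
  after D3: wrote 2B at 0x03 = 21cd
  after D4: wrote 2B at 0x1b = 2b9e
query mem[0x03]=0x21, mem[0x12]=0xd3, mem[0x15]=0xcd, mem[0x1c]=0x9e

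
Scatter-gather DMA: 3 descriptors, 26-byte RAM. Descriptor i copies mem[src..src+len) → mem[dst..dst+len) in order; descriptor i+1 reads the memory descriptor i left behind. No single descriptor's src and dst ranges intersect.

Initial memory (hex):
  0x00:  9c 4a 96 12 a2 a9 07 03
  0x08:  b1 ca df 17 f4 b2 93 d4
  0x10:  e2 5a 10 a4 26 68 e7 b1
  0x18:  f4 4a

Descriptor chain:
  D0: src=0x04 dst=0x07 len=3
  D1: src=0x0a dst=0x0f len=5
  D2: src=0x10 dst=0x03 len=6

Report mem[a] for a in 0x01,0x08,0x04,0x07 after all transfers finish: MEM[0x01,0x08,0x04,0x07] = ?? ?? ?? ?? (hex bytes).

#0 dst[0x07+3] := {0xa2,0xa9,0x07}
#1 dst[0x0f+5] := {0xdf,0x17,0xf4,0xb2,0x93}
#2 dst[0x03+6] := {0x17,0xf4,0xb2,0x93,0x26,0x68}
query mem[0x01]=0x4a, mem[0x08]=0x68, mem[0x04]=0xf4, mem[0x07]=0x26

MEM[0x01,0x08,0x04,0x07] = 4a 68 f4 26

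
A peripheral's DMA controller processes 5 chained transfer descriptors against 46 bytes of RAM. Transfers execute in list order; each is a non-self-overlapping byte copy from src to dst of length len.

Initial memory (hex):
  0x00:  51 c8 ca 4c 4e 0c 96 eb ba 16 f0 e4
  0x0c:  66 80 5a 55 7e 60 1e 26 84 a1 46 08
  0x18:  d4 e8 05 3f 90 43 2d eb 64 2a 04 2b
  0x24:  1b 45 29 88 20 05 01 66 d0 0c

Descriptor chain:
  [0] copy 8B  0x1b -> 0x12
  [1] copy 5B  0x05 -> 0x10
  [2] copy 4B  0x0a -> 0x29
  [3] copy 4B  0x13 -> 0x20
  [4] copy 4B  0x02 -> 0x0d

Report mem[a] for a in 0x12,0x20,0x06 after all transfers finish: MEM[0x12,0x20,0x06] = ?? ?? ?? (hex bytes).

MEM[0x12,0x20,0x06] = eb ba 96

D0: mem[0x12..0x19] <- [3f 90 43 2d eb 64 2a 04]
D1: mem[0x10..0x14] <- [0c 96 eb ba 16]
D2: mem[0x29..0x2c] <- [f0 e4 66 80]
D3: mem[0x20..0x23] <- [ba 16 2d eb]
D4: mem[0x0d..0x10] <- [ca 4c 4e 0c]
query mem[0x12]=0xeb, mem[0x20]=0xba, mem[0x06]=0x96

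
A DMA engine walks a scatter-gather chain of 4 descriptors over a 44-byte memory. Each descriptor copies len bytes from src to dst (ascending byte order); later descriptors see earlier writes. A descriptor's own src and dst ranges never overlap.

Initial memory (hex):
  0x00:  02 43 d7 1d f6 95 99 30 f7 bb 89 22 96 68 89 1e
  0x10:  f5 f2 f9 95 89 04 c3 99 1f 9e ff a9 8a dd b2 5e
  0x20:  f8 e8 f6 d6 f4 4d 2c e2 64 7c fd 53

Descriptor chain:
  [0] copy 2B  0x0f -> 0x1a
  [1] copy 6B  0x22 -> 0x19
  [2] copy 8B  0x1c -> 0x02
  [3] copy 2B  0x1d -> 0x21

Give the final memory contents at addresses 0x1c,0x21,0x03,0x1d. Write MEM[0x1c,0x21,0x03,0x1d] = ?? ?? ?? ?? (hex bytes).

D0: mem[0x1a..0x1b] <- [1e f5]
D1: mem[0x19..0x1e] <- [f6 d6 f4 4d 2c e2]
D2: mem[0x02..0x09] <- [4d 2c e2 5e f8 e8 f6 d6]
D3: mem[0x21..0x22] <- [2c e2]
query mem[0x1c]=0x4d, mem[0x21]=0x2c, mem[0x03]=0x2c, mem[0x1d]=0x2c

MEM[0x1c,0x21,0x03,0x1d] = 4d 2c 2c 2c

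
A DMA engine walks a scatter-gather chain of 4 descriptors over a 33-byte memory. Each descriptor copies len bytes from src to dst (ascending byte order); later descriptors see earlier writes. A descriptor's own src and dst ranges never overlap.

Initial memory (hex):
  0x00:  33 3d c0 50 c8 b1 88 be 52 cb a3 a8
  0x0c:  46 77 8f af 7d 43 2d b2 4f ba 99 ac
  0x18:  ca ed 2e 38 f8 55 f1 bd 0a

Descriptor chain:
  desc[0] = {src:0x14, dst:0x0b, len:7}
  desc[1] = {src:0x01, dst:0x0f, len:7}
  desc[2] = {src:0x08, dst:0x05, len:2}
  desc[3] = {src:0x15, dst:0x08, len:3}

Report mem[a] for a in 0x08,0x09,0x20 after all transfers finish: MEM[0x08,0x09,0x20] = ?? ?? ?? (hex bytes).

MEM[0x08,0x09,0x20] = be 99 0a

[0] 0x14->0x0b len=7 : 4f ba 99 ac ca ed 2e
[1] 0x01->0x0f len=7 : 3d c0 50 c8 b1 88 be
[2] 0x08->0x05 len=2 : 52 cb
[3] 0x15->0x08 len=3 : be 99 ac
query mem[0x08]=0xbe, mem[0x09]=0x99, mem[0x20]=0x0a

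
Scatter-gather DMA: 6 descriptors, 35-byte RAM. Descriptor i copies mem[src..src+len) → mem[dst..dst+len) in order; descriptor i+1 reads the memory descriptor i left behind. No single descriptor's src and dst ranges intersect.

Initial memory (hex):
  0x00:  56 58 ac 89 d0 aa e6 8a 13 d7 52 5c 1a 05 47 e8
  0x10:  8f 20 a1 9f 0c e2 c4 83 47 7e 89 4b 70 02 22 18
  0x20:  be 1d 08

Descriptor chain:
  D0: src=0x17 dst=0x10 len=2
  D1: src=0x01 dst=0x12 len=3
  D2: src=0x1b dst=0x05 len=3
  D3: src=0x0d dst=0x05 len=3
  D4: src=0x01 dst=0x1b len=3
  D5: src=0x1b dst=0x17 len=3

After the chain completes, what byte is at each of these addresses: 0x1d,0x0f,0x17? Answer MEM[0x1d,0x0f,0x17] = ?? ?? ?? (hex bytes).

MEM[0x1d,0x0f,0x17] = 89 e8 58

  after D0: wrote 2B at 0x10 = 8347
  after D1: wrote 3B at 0x12 = 58ac89
  after D2: wrote 3B at 0x05 = 4b7002
  after D3: wrote 3B at 0x05 = 0547e8
  after D4: wrote 3B at 0x1b = 58ac89
  after D5: wrote 3B at 0x17 = 58ac89
query mem[0x1d]=0x89, mem[0x0f]=0xe8, mem[0x17]=0x58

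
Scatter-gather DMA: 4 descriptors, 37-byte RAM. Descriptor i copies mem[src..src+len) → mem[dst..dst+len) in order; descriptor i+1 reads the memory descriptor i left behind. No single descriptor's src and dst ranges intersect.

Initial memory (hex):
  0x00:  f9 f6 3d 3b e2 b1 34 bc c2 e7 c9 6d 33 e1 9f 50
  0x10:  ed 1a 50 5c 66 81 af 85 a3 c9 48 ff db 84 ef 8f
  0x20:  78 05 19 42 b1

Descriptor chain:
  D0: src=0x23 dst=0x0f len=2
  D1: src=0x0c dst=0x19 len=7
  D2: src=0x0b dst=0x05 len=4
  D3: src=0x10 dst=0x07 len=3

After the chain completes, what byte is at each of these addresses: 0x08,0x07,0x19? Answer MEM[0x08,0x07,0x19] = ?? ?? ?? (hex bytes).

MEM[0x08,0x07,0x19] = 1a b1 33

D0: mem[0x0f..0x10] <- [42 b1]
D1: mem[0x19..0x1f] <- [33 e1 9f 42 b1 1a 50]
D2: mem[0x05..0x08] <- [6d 33 e1 9f]
D3: mem[0x07..0x09] <- [b1 1a 50]
query mem[0x08]=0x1a, mem[0x07]=0xb1, mem[0x19]=0x33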